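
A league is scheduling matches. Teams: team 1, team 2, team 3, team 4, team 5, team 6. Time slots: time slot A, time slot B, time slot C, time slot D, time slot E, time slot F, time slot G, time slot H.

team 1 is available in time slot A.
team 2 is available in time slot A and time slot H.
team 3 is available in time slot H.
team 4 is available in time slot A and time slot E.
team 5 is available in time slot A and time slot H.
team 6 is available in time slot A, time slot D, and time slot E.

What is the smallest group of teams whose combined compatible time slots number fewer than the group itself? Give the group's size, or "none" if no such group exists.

3

Take S = {team 1, team 2, team 3}. Its neighbourhood is {time slot A, time slot H}, so |N(S)| = 2 < |S| = 3.
Every subset of size less than 3 has at least as many neighbours as members, so 3 is the minimum.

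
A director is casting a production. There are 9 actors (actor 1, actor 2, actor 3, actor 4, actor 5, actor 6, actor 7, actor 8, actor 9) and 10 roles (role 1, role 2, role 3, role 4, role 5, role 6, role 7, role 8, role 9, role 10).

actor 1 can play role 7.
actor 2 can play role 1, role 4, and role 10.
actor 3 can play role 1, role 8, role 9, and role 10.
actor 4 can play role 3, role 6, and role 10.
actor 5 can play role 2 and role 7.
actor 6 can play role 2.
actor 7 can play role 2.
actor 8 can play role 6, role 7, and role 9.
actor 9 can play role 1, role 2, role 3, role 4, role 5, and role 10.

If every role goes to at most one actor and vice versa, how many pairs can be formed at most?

A valid assignment of size 7: actor 1-role 7, actor 2-role 10, actor 3-role 8, actor 4-role 3, actor 5-role 2, actor 8-role 9, actor 9-role 1.
The set {actor 1, actor 5, actor 6, actor 7} has only 2 neighbours ({role 2, role 7}), so by Hall's theorem at most 7 of the 9 actors can be matched.

7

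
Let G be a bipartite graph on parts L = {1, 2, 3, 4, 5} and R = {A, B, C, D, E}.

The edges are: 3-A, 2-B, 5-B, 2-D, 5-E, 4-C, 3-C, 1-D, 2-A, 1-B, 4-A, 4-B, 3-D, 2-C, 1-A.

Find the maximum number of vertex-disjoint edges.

One maximum matching: 1–A, 2–C, 3–D, 4–B, 5–E.
This saturates every left vertex, so 5 is the maximum.

5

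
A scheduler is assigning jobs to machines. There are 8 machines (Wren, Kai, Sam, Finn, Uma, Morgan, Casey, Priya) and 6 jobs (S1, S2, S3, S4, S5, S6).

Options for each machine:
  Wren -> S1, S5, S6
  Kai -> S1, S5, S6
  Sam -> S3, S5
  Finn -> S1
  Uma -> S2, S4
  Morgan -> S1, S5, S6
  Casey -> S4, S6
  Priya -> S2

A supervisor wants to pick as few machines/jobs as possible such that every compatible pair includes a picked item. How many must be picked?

6

A maximum matching has 6 edges (e.g. Wren–S6, Kai–S5, Sam–S3, Finn–S1, Uma–S2, Casey–S4).
By König's theorem the minimum vertex cover has the same size. One such cover is {Sam, S1, S2, S4, S5, S6}.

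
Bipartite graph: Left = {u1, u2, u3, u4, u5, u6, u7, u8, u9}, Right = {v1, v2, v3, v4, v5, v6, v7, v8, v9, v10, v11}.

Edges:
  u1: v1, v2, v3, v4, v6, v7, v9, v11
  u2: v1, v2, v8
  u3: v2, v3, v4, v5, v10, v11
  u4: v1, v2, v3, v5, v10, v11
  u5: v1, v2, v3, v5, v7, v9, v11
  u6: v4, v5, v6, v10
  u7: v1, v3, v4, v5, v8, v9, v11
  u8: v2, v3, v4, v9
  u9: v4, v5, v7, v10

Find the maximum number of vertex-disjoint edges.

For example, pair u1–v11, u2–v8, u3–v5, u4–v2, u5–v3, u6–v6, u7–v1, u8–v4, u9–v10.
All 9 left vertices are matched, so no larger matching exists.

9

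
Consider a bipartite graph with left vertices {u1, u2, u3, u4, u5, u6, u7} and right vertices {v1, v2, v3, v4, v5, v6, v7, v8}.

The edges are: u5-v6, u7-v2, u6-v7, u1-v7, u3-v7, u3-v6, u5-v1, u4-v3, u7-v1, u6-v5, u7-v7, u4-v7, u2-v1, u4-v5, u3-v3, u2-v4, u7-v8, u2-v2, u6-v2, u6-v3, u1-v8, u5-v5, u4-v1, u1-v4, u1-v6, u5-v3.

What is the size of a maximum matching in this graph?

A valid assignment of size 7: u1-v6, u2-v4, u3-v3, u4-v1, u5-v5, u6-v7, u7-v2.
This saturates every left vertex, so 7 is the maximum.

7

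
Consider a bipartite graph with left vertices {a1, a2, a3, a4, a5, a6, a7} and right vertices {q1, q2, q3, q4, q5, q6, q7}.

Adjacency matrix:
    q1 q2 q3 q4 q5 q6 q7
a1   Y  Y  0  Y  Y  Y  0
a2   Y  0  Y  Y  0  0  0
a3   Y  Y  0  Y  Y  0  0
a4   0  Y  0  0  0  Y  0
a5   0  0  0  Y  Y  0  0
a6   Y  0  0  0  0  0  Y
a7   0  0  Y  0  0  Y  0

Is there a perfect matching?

For example, pair a1→q4, a2→q3, a3→q1, a4→q2, a5→q5, a6→q7, a7→q6.
Every left vertex is matched, so this is a perfect matching.

Yes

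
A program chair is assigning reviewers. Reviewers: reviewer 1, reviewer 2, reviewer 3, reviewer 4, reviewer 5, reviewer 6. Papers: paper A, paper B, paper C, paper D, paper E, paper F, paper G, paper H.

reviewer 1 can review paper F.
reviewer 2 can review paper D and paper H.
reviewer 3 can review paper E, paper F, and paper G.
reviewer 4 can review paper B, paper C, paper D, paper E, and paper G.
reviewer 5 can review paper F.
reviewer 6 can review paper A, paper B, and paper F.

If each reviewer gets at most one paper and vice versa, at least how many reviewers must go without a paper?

For example, pair reviewer 1→paper F, reviewer 2→paper D, reviewer 3→paper E, reviewer 4→paper G, reviewer 6→paper B.
The set {reviewer 1, reviewer 5} has only 1 neighbour ({paper F}), so by Hall's theorem at most 5 of the 6 reviewers can be matched.
That matches 5 of the 6, leaving 1 unmatched; no matching can do better.

1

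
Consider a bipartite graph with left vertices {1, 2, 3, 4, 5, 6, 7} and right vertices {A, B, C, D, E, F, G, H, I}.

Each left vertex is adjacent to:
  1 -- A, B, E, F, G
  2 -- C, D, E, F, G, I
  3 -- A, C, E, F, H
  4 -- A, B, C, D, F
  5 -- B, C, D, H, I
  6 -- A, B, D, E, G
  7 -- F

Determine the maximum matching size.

7

A valid assignment of size 7: 1-G, 2-D, 3-E, 4-B, 5-H, 6-A, 7-F.
All 7 left vertices are matched, so no larger matching exists.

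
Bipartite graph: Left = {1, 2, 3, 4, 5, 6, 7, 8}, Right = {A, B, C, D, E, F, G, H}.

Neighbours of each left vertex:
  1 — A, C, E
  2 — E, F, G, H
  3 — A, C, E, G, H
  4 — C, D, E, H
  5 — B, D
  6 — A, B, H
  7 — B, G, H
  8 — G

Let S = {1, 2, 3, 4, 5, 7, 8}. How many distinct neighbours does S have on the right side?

8

The union of neighbours of {1, 2, 3, 4, 5, 7, 8} is {A, B, C, D, E, F, G, H}, which has 8 elements.
Since |N(S)| = 8 ≥ |S| = 7, Hall's condition holds for this subset.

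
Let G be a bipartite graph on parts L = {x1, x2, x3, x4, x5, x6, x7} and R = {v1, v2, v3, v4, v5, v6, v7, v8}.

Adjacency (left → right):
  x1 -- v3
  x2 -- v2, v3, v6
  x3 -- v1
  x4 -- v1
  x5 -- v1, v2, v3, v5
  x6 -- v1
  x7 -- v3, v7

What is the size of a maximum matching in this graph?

A valid assignment of size 5: x1-v3, x2-v6, x3-v1, x5-v2, x7-v7.
The set {x3, x4, x6} has only 1 neighbour ({v1}), so by Hall's theorem at most 5 of the 7 left vertices can be matched.

5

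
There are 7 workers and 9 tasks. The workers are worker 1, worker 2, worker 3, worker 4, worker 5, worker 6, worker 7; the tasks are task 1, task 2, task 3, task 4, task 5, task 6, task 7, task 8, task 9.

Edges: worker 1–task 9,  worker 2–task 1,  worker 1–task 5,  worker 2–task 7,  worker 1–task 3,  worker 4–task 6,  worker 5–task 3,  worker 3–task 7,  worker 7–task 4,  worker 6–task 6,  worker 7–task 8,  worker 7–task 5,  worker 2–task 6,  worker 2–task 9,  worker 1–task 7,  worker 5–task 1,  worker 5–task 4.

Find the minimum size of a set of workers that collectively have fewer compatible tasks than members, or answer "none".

2

Take S = {worker 4, worker 6}. Its neighbourhood is {task 6}, so |N(S)| = 1 < |S| = 2.
No single vertex violates Hall's condition since each has at least one neighbour, so 2 is the minimum.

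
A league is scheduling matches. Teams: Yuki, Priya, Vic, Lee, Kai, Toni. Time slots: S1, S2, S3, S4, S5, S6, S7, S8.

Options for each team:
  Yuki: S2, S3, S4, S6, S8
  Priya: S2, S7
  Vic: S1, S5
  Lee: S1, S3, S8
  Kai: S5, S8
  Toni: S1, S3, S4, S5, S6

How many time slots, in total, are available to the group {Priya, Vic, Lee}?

6

The union of neighbours of {Priya, Vic, Lee} is {S1, S2, S3, S5, S7, S8}, which has 6 elements.
Since |N(S)| = 6 ≥ |S| = 3, Hall's condition holds for this subset.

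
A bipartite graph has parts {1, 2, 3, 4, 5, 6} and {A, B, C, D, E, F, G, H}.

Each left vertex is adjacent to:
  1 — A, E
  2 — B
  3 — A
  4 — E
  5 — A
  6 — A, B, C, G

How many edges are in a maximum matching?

4

For example, pair 1→E, 2→B, 3→A, 6→C.
The set {1, 3, 4, 5} has only 2 neighbours ({A, E}), so by Hall's theorem at most 4 of the 6 left vertices can be matched.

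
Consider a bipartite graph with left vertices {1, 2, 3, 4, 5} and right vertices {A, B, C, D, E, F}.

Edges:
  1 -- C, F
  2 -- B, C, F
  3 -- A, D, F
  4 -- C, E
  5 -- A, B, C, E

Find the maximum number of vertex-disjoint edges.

5

A valid assignment of size 5: 1-C, 2-F, 3-D, 4-E, 5-B.
This saturates every left vertex, so 5 is the maximum.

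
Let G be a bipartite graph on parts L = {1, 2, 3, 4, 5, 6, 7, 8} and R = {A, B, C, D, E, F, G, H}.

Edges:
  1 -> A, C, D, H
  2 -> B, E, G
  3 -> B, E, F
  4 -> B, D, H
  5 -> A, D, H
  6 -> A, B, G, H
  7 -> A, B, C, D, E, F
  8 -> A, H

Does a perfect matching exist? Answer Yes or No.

Yes

One maximum matching: 1-C, 2-E, 3-F, 4-B, 5-D, 6-G, 7-A, 8-H.
All 8 left vertices are covered.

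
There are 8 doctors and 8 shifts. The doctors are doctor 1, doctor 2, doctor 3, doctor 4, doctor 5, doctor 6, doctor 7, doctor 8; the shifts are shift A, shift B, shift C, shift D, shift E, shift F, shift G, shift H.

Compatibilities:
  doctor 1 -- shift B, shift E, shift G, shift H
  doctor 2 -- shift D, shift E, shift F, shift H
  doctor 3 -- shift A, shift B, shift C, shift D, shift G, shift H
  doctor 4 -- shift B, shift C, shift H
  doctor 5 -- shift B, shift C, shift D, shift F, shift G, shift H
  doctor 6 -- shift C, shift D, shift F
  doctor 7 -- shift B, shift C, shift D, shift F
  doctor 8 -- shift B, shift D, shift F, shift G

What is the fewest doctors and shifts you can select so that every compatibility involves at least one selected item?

8

{doctor 1, doctor 2, doctor 3, doctor 4, doctor 5, doctor 6, doctor 7, doctor 8} is a vertex cover of size 8: every edge has an endpoint in this set.
No smaller cover exists because doctor 1–shift E, doctor 2–shift H, doctor 3–shift A, doctor 4–shift B, doctor 5–shift F, doctor 6–shift C, doctor 7–shift D, doctor 8–shift G is a matching of size 8, and a cover must include an endpoint of each of these disjoint edges (König's theorem).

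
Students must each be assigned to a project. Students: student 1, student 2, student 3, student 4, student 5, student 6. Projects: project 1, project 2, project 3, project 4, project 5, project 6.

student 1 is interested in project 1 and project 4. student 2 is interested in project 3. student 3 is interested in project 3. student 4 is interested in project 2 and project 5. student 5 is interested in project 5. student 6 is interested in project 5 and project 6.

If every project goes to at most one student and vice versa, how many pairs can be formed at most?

A valid assignment of size 5: student 1–project 4, student 2–project 3, student 4–project 2, student 5–project 5, student 6–project 6.
The set {student 2, student 3} has only 1 neighbour ({project 3}), so by Hall's theorem at most 5 of the 6 students can be matched.

5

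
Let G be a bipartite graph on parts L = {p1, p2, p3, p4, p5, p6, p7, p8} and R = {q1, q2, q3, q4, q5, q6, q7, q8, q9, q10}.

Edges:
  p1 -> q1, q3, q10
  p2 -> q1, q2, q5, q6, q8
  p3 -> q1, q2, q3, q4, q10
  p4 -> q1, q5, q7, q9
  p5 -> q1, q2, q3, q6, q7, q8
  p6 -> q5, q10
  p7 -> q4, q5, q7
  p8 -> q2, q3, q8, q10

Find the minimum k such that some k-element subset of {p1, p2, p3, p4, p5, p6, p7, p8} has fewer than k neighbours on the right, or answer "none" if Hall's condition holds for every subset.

none

A matching saturating every left vertex exists, for instance p1→q3, p2→q1, p3→q4, p4→q5, p5→q6, p6→q10, p7→q7, p8→q8.
By Hall's marriage theorem, this means |N(S)| ≥ |S| for every subset S, so no violating subset exists.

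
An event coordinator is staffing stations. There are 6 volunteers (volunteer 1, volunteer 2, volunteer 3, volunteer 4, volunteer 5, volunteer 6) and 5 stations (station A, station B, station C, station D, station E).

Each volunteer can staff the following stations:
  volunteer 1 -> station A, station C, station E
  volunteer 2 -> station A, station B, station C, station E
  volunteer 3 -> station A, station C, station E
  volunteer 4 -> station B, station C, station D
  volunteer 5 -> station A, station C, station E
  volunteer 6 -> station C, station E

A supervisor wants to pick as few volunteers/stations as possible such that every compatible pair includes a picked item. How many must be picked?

5

The 5 edges volunteer 1–station E, volunteer 2–station B, volunteer 3–station C, volunteer 4–station D, volunteer 5–station A form a matching, so any vertex cover needs at least 5 vertices (one per matched edge).
Conversely {volunteer 2, volunteer 4, station A, station C, station E} meets every edge and has exactly 5 vertices, so 5 is optimal.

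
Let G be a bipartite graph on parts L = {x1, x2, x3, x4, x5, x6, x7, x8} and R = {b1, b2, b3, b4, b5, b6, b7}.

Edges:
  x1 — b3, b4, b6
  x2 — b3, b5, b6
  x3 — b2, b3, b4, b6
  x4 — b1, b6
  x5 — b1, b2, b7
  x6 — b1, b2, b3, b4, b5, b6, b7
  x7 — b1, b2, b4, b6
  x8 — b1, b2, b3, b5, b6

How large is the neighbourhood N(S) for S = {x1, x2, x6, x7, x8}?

The union of neighbours of {x1, x2, x6, x7, x8} is {b1, b2, b3, b4, b5, b6, b7}, which has 7 elements.
Since |N(S)| = 7 ≥ |S| = 5, Hall's condition holds for this subset.

7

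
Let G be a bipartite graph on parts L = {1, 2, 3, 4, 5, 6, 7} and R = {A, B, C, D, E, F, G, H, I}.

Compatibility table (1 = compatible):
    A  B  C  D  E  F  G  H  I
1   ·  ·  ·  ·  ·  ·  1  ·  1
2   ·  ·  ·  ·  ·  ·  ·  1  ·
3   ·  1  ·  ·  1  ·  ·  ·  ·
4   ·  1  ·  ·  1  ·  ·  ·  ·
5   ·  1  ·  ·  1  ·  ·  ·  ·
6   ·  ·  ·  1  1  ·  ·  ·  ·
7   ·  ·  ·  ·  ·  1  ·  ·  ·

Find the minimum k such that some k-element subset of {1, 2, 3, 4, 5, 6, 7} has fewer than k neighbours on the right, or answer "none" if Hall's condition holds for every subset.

3

Take S = {3, 4, 5}. Its neighbourhood is {B, E}, so |N(S)| = 2 < |S| = 3.
Every subset of size less than 3 has at least as many neighbours as members, so 3 is the minimum.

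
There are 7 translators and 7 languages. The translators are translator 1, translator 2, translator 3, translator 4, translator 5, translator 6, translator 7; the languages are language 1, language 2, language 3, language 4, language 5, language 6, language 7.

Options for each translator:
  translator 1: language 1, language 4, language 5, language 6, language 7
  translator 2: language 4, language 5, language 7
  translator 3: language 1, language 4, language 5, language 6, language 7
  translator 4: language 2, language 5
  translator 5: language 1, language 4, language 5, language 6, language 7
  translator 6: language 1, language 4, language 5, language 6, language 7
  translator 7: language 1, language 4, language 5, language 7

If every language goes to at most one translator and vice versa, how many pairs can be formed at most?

For example, pair translator 1-language 1, translator 2-language 5, translator 3-language 4, translator 4-language 2, translator 5-language 6, translator 6-language 7.
The set {translator 1, translator 2, translator 3, translator 5, translator 6, translator 7} has only 5 neighbours ({language 1, language 4, language 5, language 6, language 7}), so by Hall's theorem at most 6 of the 7 translators can be matched.

6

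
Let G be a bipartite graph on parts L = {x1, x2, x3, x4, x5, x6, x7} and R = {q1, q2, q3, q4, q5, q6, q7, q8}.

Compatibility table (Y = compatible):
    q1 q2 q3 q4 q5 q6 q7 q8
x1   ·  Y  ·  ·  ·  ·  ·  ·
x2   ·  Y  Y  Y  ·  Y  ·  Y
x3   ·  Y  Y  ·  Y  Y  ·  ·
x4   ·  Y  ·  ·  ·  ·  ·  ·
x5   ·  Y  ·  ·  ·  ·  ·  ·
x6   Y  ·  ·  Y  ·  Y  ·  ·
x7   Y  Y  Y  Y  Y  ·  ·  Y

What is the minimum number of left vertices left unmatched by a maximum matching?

2

A valid assignment of size 5: x1–q2, x2–q6, x3–q5, x6–q1, x7–q4.
The set {x1, x4, x5} has only 1 neighbour ({q2}), so by Hall's theorem at most 5 of the 7 left vertices can be matched.
That matches 5 of the 7, leaving 2 unmatched; no matching can do better.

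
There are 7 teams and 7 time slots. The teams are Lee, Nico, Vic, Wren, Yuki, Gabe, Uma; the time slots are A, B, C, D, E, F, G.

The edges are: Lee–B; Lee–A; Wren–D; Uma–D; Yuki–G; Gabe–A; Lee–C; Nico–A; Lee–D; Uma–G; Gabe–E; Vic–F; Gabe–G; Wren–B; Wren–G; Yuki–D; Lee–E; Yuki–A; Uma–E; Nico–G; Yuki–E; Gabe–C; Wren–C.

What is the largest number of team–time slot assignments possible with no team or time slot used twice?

One maximum matching: Lee-A, Nico-G, Vic-F, Wren-B, Yuki-D, Gabe-C, Uma-E.
All 7 teams are matched, so no larger matching exists.

7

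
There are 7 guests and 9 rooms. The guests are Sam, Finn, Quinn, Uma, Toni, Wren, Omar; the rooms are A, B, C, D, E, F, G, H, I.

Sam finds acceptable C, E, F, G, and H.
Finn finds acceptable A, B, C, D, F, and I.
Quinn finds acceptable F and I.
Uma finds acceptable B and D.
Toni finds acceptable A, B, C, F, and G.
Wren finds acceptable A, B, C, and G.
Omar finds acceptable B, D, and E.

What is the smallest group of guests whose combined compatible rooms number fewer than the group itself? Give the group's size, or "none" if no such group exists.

none

A matching saturating every guest exists, for instance Sam→E, Finn→A, Quinn→F, Uma→D, Toni→G, Wren→C, Omar→B.
By Hall's marriage theorem, this means |N(S)| ≥ |S| for every subset S, so no violating subset exists.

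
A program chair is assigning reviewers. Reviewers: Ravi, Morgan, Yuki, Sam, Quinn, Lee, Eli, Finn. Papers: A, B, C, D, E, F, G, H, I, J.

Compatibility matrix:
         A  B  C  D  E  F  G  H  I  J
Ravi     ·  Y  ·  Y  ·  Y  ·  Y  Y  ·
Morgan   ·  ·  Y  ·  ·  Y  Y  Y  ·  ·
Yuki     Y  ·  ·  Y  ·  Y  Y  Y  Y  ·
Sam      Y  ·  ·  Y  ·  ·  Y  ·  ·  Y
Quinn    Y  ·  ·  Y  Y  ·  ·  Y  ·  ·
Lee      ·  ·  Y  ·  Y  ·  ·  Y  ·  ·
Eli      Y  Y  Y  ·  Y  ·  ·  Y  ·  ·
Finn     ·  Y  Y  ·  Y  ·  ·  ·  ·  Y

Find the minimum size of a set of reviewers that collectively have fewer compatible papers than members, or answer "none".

A matching saturating every reviewer exists, for instance Ravi→H, Morgan→F, Yuki→G, Sam→J, Quinn→D, Lee→E, Eli→A, Finn→B.
By Hall's marriage theorem, this means |N(S)| ≥ |S| for every subset S, so no violating subset exists.

none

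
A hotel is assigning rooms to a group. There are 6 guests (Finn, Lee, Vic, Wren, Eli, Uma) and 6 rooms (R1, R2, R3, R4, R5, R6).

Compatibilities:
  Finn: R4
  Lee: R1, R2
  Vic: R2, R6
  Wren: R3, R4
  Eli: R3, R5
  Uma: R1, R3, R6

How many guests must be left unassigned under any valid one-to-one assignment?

0

A valid assignment of size 6: Finn–R4, Lee–R1, Vic–R2, Wren–R3, Eli–R5, Uma–R6.
All 6 guests are matched, so no larger matching exists.
That matches 6 of the 6, leaving 0 unmatched; no matching can do better.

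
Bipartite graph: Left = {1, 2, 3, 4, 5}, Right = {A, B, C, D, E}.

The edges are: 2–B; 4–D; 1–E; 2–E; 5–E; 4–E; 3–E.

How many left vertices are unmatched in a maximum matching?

A valid assignment of size 3: 1–E, 2–B, 4–D.
The set {1, 3, 5} has only 1 neighbour ({E}), so by Hall's theorem at most 3 of the 5 left vertices can be matched.
That matches 3 of the 5, leaving 2 unmatched; no matching can do better.

2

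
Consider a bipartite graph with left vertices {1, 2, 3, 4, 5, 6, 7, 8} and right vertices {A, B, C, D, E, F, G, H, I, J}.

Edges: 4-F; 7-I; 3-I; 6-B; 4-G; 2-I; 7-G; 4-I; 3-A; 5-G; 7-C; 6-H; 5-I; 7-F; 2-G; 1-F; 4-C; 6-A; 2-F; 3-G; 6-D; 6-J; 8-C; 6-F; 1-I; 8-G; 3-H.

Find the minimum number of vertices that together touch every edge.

6

{3, 6, C, F, G, I} is a vertex cover of size 6: every edge has an endpoint in this set.
No smaller cover exists because 1–I, 2–F, 3–H, 4–C, 5–G, 6–J is a matching of size 6, and a cover must include an endpoint of each of these disjoint edges (König's theorem).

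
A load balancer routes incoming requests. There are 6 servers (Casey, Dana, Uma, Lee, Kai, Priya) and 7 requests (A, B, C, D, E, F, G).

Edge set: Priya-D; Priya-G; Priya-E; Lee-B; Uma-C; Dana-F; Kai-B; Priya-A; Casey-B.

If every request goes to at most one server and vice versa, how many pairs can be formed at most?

One maximum matching: Casey→B, Dana→F, Uma→C, Priya→E.
The set {Casey, Lee, Kai} has only 1 neighbour ({B}), so by Hall's theorem at most 4 of the 6 servers can be matched.

4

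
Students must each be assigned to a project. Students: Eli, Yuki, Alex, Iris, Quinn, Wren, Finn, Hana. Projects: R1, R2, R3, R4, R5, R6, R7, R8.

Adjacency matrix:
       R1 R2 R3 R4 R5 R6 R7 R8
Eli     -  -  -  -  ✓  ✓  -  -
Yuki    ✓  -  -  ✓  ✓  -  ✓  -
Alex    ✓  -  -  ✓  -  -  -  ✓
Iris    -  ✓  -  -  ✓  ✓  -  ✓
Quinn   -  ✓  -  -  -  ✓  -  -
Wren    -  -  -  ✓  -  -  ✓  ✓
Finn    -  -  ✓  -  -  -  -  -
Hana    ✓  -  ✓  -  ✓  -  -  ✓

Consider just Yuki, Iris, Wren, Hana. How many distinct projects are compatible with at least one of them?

The union of neighbours of {Yuki, Iris, Wren, Hana} is {R1, R2, R3, R4, R5, R6, R7, R8}, which has 8 elements.
Since |N(S)| = 8 ≥ |S| = 4, Hall's condition holds for this subset.

8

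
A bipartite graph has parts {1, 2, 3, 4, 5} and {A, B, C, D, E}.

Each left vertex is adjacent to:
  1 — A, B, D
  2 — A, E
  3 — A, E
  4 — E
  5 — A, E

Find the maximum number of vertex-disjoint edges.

For example, pair 1-B, 2-A, 3-E.
The set {2, 3, 4, 5} has only 2 neighbours ({A, E}), so by Hall's theorem at most 3 of the 5 left vertices can be matched.

3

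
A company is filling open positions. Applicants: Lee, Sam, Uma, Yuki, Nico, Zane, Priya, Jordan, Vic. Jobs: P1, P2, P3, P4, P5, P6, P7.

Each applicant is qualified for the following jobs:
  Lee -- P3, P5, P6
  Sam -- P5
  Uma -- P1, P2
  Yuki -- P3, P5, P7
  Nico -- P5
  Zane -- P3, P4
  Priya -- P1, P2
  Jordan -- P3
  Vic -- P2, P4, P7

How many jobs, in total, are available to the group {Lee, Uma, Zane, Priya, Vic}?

The union of neighbours of {Lee, Uma, Zane, Priya, Vic} is {P1, P2, P3, P4, P5, P6, P7}, which has 7 elements.
Since |N(S)| = 7 ≥ |S| = 5, Hall's condition holds for this subset.

7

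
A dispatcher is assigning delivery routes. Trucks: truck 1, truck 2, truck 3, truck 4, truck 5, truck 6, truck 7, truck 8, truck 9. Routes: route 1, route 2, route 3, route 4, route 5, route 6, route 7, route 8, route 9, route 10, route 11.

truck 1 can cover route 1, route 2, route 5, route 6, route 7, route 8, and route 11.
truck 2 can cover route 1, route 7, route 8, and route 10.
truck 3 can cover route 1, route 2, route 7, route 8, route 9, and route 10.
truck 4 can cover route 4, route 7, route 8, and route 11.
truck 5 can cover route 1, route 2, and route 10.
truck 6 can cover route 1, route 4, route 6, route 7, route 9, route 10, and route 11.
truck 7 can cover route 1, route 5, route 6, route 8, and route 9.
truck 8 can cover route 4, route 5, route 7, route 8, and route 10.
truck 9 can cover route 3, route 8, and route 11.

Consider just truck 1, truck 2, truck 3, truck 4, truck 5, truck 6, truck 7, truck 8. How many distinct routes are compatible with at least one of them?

10

The union of neighbours of {truck 1, truck 2, truck 3, truck 4, truck 5, truck 6, truck 7, truck 8} is {route 1, route 2, route 4, route 5, route 6, route 7, route 8, route 9, route 10, route 11}, which has 10 elements.
Since |N(S)| = 10 ≥ |S| = 8, Hall's condition holds for this subset.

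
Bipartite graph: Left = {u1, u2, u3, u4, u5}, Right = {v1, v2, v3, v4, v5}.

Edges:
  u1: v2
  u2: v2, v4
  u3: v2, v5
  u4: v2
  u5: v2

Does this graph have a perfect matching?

The set {u1, u4, u5} has only 1 neighbour ({v2}), so by Hall's theorem at most 3 of the 5 left vertices can be matched.
Hence no matching covers every left vertex.

No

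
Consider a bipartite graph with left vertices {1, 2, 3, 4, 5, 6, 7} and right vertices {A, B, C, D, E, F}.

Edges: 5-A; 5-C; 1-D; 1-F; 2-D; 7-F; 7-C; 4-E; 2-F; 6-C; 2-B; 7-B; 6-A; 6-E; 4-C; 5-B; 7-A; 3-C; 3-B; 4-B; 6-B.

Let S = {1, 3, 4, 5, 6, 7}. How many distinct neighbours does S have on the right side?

6

The union of neighbours of {1, 3, 4, 5, 6, 7} is {A, B, C, D, E, F}, which has 6 elements.
Since |N(S)| = 6 ≥ |S| = 6, Hall's condition holds for this subset.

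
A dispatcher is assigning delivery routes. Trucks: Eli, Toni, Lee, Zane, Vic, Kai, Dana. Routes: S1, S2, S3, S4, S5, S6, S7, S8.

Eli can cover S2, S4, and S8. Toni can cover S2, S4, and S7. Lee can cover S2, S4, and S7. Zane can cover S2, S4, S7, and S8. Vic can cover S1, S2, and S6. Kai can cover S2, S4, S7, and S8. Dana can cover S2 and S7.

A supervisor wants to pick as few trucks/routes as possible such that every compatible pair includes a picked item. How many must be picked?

5

{Vic, S2, S4, S7, S8} is a vertex cover of size 5: every edge has an endpoint in this set.
No smaller cover exists because Eli–S8, Toni–S7, Lee–S4, Zane–S2, Vic–S6 is a matching of size 5, and a cover must include an endpoint of each of these disjoint edges (König's theorem).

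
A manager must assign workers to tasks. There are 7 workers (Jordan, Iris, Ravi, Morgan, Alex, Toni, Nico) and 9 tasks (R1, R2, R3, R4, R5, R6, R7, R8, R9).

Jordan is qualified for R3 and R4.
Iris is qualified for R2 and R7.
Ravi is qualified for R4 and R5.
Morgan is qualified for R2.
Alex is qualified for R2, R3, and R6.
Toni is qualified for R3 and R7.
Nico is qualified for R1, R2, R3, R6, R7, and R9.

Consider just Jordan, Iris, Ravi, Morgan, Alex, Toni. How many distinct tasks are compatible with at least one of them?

6

The union of neighbours of {Jordan, Iris, Ravi, Morgan, Alex, Toni} is {R2, R3, R4, R5, R6, R7}, which has 6 elements.
Since |N(S)| = 6 ≥ |S| = 6, Hall's condition holds for this subset.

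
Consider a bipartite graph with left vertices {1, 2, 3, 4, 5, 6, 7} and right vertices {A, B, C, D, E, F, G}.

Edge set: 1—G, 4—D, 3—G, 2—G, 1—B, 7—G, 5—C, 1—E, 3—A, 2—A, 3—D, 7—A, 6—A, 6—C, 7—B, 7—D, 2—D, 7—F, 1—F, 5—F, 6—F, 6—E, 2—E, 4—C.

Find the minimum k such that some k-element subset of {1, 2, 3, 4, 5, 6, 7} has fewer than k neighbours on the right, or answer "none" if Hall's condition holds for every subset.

none

A matching saturating every left vertex exists, for instance 1→B, 2→E, 3→D, 4→C, 5→F, 6→A, 7→G.
By Hall's marriage theorem, this means |N(S)| ≥ |S| for every subset S, so no violating subset exists.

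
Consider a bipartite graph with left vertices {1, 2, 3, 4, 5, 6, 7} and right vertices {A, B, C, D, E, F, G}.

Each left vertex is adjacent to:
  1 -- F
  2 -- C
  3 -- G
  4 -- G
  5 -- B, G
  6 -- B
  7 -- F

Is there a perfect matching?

No

The set {1, 3, 4, 5, 6, 7} has only 3 neighbours ({B, F, G}), so by Hall's theorem at most 4 of the 7 left vertices can be matched.
Hence no matching covers every left vertex.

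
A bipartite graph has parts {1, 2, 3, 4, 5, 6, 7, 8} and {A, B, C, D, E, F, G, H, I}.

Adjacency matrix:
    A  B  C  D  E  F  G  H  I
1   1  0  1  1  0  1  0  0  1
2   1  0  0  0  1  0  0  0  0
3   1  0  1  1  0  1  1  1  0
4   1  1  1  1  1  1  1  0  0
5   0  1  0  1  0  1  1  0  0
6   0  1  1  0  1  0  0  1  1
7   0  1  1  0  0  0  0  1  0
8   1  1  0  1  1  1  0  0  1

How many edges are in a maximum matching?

8

A valid assignment of size 8: 1→D, 2→E, 3→G, 4→B, 5→F, 6→H, 7→C, 8→A.
All 8 left vertices are matched, so no larger matching exists.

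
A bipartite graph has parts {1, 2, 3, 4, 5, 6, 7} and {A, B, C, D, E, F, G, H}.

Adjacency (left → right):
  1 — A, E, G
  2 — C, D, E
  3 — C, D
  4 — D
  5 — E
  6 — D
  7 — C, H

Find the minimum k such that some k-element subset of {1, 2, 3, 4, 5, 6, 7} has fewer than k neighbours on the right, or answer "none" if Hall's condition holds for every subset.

2

Take S = {4, 6}. Its neighbourhood is {D}, so |N(S)| = 1 < |S| = 2.
No single vertex violates Hall's condition since each has at least one neighbour, so 2 is the minimum.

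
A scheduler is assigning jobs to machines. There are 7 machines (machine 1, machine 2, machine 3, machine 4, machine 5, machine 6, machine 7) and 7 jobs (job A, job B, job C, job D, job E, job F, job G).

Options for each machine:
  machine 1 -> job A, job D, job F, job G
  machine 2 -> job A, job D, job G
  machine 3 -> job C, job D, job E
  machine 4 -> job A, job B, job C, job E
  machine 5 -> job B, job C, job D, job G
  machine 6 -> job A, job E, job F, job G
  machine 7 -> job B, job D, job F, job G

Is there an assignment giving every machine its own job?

Yes

For example, pair machine 1-job D, machine 2-job A, machine 3-job C, machine 4-job E, machine 5-job B, machine 6-job F, machine 7-job G.
Every machine is matched, so this is a perfect matching.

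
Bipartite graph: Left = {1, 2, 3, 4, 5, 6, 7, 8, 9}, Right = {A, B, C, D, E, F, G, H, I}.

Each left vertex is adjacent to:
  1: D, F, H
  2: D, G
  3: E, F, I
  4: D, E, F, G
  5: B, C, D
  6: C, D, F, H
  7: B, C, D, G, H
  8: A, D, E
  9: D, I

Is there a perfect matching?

Yes

One maximum matching: 1-F, 2-G, 3-I, 4-E, 5-B, 6-C, 7-H, 8-A, 9-D.
All 9 left vertices are covered.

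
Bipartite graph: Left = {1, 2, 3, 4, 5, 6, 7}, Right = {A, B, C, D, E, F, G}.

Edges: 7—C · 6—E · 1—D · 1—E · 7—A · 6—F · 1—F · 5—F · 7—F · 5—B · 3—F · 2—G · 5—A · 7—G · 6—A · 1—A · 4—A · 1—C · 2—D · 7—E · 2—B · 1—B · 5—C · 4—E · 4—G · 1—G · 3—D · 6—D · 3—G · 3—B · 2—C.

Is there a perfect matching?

For example, pair 1–A, 2–C, 3–B, 4–E, 5–F, 6–D, 7–G.
Every left vertex is matched, so this is a perfect matching.

Yes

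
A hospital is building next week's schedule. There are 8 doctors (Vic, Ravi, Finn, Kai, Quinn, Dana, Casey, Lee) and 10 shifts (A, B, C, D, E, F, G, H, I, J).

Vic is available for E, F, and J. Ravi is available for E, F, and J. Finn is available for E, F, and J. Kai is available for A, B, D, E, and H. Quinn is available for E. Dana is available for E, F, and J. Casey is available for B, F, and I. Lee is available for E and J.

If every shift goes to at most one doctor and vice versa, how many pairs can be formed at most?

For example, pair Vic-F, Ravi-J, Finn-E, Kai-A, Casey-B.
The set {Vic, Ravi, Finn, Quinn, Dana, Lee} has only 3 neighbours ({E, F, J}), so by Hall's theorem at most 5 of the 8 doctors can be matched.

5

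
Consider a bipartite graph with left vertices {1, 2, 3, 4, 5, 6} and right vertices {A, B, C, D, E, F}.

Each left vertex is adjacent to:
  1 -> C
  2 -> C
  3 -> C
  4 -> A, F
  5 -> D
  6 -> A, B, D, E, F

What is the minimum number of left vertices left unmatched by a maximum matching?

One maximum matching: 1–C, 4–F, 5–D, 6–A.
The set {1, 2, 3} has only 1 neighbour ({C}), so by Hall's theorem at most 4 of the 6 left vertices can be matched.
That matches 4 of the 6, leaving 2 unmatched; no matching can do better.

2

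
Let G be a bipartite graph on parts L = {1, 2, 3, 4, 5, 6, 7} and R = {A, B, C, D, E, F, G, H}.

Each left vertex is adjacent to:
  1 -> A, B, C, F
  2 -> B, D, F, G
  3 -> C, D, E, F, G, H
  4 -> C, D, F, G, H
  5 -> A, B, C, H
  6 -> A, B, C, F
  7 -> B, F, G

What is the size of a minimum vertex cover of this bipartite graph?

7

The 7 edges 1–C, 2–D, 3–E, 4–G, 5–H, 6–F, 7–B form a matching, so any vertex cover needs at least 7 vertices (one per matched edge).
Conversely {1, 2, 3, 4, 5, 6, 7} meets every edge and has exactly 7 vertices, so 7 is optimal.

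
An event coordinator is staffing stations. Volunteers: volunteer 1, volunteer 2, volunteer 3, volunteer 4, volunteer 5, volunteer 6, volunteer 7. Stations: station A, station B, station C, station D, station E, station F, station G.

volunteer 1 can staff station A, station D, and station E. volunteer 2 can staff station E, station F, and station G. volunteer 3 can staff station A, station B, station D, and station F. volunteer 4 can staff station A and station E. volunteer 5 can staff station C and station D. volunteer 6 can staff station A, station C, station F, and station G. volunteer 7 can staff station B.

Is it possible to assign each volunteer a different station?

For example, pair volunteer 1-station D, volunteer 2-station G, volunteer 3-station F, volunteer 4-station E, volunteer 5-station C, volunteer 6-station A, volunteer 7-station B.
Every volunteer is matched, so this is a perfect matching.

Yes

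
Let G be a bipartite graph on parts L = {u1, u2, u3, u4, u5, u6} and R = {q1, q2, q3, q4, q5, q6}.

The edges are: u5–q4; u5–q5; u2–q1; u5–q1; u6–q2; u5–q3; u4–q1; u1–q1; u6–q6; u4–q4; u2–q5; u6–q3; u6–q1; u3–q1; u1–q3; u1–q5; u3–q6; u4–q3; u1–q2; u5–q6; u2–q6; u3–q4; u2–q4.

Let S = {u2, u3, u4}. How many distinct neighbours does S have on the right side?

The union of neighbours of {u2, u3, u4} is {q1, q3, q4, q5, q6}, which has 5 elements.
Since |N(S)| = 5 ≥ |S| = 3, Hall's condition holds for this subset.

5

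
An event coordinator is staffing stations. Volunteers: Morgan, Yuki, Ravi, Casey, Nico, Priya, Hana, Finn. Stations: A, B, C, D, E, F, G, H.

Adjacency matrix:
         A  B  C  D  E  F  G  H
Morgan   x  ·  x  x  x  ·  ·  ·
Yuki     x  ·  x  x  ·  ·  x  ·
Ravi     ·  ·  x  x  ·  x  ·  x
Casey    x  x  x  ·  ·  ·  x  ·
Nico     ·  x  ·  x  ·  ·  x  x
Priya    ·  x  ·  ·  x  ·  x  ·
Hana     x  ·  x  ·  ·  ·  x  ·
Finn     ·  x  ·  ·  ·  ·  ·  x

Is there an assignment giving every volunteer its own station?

Yes

A valid assignment of size 8: Morgan→D, Yuki→G, Ravi→F, Casey→A, Nico→H, Priya→E, Hana→C, Finn→B.
All 8 volunteers are covered.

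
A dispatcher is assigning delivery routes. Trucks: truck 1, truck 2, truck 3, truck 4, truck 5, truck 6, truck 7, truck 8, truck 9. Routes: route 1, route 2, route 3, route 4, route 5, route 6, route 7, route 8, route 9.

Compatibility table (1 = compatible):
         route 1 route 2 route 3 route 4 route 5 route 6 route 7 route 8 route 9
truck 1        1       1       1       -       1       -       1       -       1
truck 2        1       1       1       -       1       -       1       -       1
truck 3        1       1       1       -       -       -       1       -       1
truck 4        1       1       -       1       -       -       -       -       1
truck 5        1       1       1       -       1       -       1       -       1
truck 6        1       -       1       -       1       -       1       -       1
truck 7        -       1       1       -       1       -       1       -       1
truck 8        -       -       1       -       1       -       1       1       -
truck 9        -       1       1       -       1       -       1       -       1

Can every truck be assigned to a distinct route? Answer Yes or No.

No

The set {truck 1, truck 2, truck 3, truck 5, truck 6, truck 7, truck 9} has only 6 neighbours ({route 1, route 2, route 3, route 5, route 7, route 9}), so by Hall's theorem at most 8 of the 9 trucks can be matched.
Hence no matching covers every truck.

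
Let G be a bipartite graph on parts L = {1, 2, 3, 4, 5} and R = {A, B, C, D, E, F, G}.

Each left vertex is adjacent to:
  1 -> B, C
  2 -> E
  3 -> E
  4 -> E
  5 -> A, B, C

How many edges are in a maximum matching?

3

For example, pair 1-C, 2-E, 5-B.
The set {2, 3, 4} has only 1 neighbour ({E}), so by Hall's theorem at most 3 of the 5 left vertices can be matched.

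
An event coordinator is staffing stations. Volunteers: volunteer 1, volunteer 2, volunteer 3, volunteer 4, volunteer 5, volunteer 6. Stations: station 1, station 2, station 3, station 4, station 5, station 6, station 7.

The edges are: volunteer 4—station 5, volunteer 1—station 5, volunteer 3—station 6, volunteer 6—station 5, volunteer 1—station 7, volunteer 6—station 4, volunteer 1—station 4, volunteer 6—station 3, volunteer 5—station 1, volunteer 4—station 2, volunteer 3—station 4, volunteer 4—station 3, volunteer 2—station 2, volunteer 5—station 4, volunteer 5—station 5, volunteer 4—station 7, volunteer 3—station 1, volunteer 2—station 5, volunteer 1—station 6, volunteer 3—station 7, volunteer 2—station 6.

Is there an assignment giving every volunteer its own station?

Yes

One maximum matching: volunteer 1→station 7, volunteer 2→station 5, volunteer 3→station 1, volunteer 4→station 2, volunteer 5→station 4, volunteer 6→station 3.
All 6 volunteers are covered.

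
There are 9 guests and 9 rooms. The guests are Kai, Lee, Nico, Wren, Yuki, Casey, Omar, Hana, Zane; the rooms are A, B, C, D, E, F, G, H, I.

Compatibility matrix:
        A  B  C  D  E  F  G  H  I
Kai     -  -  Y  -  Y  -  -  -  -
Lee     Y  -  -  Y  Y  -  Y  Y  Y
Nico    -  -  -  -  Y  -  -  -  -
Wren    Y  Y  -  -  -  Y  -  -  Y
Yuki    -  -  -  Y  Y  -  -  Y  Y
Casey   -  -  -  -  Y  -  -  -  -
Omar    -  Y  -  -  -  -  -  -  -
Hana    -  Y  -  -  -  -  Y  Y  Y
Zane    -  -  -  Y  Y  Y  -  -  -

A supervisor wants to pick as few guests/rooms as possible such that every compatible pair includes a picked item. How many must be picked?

8

A maximum matching has 8 edges (e.g. Kai–C, Lee–A, Nico–E, Wren–I, Yuki–H, Omar–B, Hana–G, Zane–D).
By König's theorem the minimum vertex cover has the same size. One such cover is {Kai, Lee, Wren, Yuki, Omar, Hana, Zane, E}.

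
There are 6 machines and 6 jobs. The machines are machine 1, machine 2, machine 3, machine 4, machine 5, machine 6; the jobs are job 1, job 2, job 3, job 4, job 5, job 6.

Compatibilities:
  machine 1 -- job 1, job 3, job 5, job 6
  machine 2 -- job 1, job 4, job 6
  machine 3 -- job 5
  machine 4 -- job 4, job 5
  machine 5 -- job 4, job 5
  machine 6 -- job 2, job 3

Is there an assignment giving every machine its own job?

The set {machine 3, machine 4, machine 5} has only 2 neighbours ({job 4, job 5}), so by Hall's theorem at most 5 of the 6 machines can be matched.
Hence no matching covers every machine.

No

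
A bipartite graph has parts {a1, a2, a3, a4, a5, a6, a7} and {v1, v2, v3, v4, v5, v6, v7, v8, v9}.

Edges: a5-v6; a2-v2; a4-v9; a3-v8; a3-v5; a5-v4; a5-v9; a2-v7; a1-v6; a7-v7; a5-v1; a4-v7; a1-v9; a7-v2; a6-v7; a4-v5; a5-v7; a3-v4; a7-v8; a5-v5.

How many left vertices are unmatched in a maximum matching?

One maximum matching: a1–v6, a2–v2, a3–v4, a4–v9, a5–v1, a6–v7, a7–v8.
This saturates every left vertex, so 7 is the maximum.
That matches 7 of the 7, leaving 0 unmatched; no matching can do better.

0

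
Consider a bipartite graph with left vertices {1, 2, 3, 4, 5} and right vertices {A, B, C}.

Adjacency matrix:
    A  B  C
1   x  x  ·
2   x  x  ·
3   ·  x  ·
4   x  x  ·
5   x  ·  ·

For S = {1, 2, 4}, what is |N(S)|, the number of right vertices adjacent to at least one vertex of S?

The union of neighbours of {1, 2, 4} is {A, B}, which has 2 elements.
Since |N(S)| = 2 < |S| = 3, Hall's condition fails for this subset.

2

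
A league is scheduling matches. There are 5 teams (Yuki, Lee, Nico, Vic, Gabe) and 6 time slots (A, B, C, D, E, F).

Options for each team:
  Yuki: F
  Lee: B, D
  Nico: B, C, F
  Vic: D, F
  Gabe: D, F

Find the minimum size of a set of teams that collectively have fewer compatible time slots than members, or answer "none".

Take S = {Yuki, Vic, Gabe}. Its neighbourhood is {D, F}, so |N(S)| = 2 < |S| = 3.
Every subset of size less than 3 has at least as many neighbours as members, so 3 is the minimum.

3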